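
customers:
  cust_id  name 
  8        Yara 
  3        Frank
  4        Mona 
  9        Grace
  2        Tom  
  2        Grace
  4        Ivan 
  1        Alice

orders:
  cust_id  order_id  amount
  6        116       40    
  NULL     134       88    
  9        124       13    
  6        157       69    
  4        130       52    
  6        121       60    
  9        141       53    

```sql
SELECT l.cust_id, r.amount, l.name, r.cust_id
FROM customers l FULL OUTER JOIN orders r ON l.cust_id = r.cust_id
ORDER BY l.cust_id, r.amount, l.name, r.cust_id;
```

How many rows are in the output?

13

FULL OUTER JOIN keeps every row from both sides; unmatched rows get NULL for the other side's columns.
Matching on l.cust_id = r.cust_id. A NULL in a compared column never satisfies the condition.
Matched pairs: 4; unmatched l rows kept: 5; unmatched r rows kept: 4.
Total: 4 matched + 9 padded = 13 rows.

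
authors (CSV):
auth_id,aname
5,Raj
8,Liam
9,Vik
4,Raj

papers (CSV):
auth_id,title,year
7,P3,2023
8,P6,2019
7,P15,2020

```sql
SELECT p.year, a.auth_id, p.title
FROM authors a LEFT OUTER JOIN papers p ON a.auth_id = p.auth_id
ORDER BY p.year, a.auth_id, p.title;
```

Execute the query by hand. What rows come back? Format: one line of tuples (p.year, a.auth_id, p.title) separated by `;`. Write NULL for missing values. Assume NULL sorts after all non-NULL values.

LEFT JOIN keeps every row from `authors`; unmatched rows get NULL for `papers`'s columns.
Matching on a.auth_id = p.auth_id.
Matched pairs: 1; unmatched a rows kept: 3.

(2019, 8, P6); (NULL, 4, NULL); (NULL, 5, NULL); (NULL, 9, NULL)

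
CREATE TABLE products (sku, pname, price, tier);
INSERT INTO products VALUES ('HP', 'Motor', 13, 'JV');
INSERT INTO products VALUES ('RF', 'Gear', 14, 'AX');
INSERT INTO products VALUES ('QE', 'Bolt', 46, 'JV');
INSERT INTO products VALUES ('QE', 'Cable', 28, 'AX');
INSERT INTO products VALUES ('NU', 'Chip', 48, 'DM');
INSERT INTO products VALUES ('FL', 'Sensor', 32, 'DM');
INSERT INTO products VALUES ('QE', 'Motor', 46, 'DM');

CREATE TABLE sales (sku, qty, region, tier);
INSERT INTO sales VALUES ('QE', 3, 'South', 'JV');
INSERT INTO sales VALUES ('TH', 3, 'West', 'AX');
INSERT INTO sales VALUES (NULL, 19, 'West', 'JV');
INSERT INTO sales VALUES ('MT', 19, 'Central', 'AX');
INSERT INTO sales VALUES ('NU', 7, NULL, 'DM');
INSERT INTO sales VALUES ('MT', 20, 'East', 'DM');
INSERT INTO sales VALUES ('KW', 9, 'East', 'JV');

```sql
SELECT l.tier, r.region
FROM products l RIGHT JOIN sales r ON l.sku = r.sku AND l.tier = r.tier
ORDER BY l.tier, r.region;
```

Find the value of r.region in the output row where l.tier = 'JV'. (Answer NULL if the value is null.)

South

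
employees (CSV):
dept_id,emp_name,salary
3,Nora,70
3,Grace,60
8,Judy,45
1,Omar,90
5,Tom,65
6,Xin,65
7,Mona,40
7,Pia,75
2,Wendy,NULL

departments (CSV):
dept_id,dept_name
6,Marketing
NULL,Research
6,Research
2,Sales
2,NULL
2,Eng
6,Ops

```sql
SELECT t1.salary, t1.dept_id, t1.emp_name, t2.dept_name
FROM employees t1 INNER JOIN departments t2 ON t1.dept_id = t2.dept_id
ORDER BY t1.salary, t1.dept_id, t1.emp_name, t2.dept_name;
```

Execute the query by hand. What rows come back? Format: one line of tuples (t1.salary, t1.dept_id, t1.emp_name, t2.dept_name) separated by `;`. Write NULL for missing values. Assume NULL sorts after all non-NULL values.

(65, 6, Xin, Marketing); (65, 6, Xin, Ops); (65, 6, Xin, Research); (NULL, 2, Wendy, Eng); (NULL, 2, Wendy, Sales); (NULL, 2, Wendy, NULL)

INNER JOIN keeps only pairs where the ON condition holds.
Matching on t1.dept_id = t2.dept_id. A NULL in a compared column never satisfies the condition.
- t1 row (dept_id=3): no match → dropped.
- t1 row (dept_id=3): no match → dropped.
- t1 row (dept_id=8): no match → dropped.
- t1 row (dept_id=1): no match → dropped.
- t1 row (dept_id=5): no match → dropped.
- t1 row (dept_id=6): matches 3 t2 row(s) → 3 output row(s).
- t1 row (dept_id=7): no match → dropped.
- t1 row (dept_id=7): no match → dropped.
- t1 row (dept_id=2): matches 3 t2 row(s) → 3 output row(s).
After projecting and ordering:
t1.salary | t1.dept_id | t1.emp_name | t2.dept_name
65 | 6 | Xin | Marketing
65 | 6 | Xin | Ops
65 | 6 | Xin | Research
NULL | 2 | Wendy | Eng
NULL | 2 | Wendy | Sales
NULL | 2 | Wendy | NULL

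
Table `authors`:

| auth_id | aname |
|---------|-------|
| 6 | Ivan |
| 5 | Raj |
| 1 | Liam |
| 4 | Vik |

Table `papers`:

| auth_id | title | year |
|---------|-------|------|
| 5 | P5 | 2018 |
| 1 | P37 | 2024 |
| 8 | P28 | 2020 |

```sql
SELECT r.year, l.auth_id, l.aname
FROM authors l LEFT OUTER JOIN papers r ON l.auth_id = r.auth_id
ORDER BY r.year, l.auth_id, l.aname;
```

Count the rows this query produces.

4

LEFT JOIN keeps every row from `authors`; unmatched rows get NULL for `papers`'s columns.
Matching on l.auth_id = r.auth_id.
- l[0] auth_id=6 → no match; kept with NULLs on the r side.
- l[1] auth_id=5 → 1 match(es) in r → 1 row(s).
- l[2] auth_id=1 → 1 match(es) in r → 1 row(s).
- l[3] auth_id=4 → no match; kept with NULLs on the r side.
Total: 2 matched + 2 padded = 4 rows.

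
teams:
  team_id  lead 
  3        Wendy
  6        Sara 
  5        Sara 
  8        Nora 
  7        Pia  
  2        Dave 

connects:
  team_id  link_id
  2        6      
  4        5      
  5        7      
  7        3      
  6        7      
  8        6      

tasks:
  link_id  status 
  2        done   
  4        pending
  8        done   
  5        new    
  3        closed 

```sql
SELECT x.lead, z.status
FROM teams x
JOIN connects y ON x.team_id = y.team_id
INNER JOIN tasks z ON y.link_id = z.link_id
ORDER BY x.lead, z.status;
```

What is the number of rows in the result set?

1

Joins associate left-to-right: teams INNER JOIN connects on team_id gives 5 intermediate row(s).
Then INNER JOIN `tasks z` on link_id: keep only rows whose y.link_id appears in z.
Result: 1 row(s).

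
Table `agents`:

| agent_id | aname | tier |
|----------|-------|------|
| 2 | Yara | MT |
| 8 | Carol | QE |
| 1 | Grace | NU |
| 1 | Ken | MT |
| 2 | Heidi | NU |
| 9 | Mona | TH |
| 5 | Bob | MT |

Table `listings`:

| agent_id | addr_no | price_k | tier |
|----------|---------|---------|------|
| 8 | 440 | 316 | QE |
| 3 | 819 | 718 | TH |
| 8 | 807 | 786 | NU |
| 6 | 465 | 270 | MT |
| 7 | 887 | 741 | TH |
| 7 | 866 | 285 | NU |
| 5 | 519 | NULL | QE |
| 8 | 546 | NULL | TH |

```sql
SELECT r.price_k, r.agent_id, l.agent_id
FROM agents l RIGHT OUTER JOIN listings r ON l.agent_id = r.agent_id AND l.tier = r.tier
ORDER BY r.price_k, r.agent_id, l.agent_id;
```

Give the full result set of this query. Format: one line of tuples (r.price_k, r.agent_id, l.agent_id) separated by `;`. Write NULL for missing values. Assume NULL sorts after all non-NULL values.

(270, 6, NULL); (285, 7, NULL); (316, 8, 8); (718, 3, NULL); (741, 7, NULL); (786, 8, NULL); (NULL, 5, NULL); (NULL, 8, NULL)

RIGHT JOIN keeps every row from `listings`; unmatched rows get NULL for `agents`'s columns.
Matching on l.agent_id = r.agent_id AND l.tier = r.tier.
Matched pairs: 1; unmatched r rows kept: 7.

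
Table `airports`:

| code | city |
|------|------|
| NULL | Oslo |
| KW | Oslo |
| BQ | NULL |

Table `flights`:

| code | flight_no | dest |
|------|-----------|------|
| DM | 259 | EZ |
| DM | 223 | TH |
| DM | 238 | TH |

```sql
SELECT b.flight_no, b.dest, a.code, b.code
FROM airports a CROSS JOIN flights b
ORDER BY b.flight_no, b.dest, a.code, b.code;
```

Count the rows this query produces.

CROSS JOIN pairs every row of `airports` with every row of `flights`: 3 × 3 = 9 rows.

9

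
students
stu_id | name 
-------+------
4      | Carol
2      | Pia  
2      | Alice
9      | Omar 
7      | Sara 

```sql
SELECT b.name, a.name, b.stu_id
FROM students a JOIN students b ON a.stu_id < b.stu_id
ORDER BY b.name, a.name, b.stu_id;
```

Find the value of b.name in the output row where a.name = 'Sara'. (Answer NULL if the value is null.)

Omar

INNER JOIN keeps only pairs where the ON condition holds.
Matching on a.stu_id < b.stu_id.
Matched pairs: 9.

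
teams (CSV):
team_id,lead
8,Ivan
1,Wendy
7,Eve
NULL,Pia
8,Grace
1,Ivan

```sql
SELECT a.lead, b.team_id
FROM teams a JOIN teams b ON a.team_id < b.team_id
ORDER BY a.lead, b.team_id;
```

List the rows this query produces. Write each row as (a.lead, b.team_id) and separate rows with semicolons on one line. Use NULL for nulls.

(Eve, 8); (Eve, 8); (Ivan, 7); (Ivan, 8); (Ivan, 8); (Wendy, 7); (Wendy, 8); (Wendy, 8)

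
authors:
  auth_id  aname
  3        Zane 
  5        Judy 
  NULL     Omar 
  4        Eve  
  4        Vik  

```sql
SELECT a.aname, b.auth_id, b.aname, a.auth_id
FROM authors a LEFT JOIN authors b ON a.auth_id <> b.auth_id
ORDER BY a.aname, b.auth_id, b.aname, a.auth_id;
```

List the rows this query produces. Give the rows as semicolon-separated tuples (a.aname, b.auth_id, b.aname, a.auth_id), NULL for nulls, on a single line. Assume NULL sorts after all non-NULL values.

(Eve, 3, Zane, 4); (Eve, 5, Judy, 4); (Judy, 3, Zane, 5); (Judy, 4, Eve, 5); (Judy, 4, Vik, 5); (Omar, NULL, NULL, NULL); (Vik, 3, Zane, 4); (Vik, 5, Judy, 4); (Zane, 4, Eve, 3); (Zane, 4, Vik, 3); (Zane, 5, Judy, 3)

LEFT JOIN keeps every row from `authors a`; unmatched rows get NULL for `authors b`'s columns.
Matching on a.auth_id <> b.auth_id. A NULL in a compared column never satisfies the condition.
Matched pairs: 10; unmatched a rows kept: 1.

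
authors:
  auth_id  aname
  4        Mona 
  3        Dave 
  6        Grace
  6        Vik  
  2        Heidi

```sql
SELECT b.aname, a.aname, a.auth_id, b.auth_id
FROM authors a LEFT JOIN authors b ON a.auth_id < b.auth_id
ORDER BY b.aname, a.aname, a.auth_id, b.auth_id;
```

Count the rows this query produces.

LEFT JOIN keeps every row from `authors a`; unmatched rows get NULL for `authors b`'s columns.
Matching on a.auth_id < b.auth_id.
- a row (auth_id=4): matches 2 b row(s) → 2 output row(s).
- a row (auth_id=3): matches 3 b row(s) → 3 output row(s).
- a row (auth_id=6): no match → kept, b columns NULL.
- a row (auth_id=6): no match → kept, b columns NULL.
- a row (auth_id=2): matches 4 b row(s) → 4 output row(s).
Total: 9 matched + 2 padded = 11 rows.

11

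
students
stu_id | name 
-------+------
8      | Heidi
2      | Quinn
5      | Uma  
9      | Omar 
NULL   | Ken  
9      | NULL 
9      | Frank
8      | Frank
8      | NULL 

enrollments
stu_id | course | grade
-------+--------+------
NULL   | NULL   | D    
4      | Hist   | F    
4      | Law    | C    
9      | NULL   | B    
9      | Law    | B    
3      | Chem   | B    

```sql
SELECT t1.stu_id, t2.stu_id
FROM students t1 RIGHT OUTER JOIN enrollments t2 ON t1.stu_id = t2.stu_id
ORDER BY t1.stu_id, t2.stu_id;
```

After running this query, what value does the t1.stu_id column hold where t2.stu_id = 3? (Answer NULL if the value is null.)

NULL

RIGHT JOIN keeps every row from `enrollments`; unmatched rows get NULL for `students`'s columns.
Matching on t1.stu_id = t2.stu_id. A NULL in a compared column never satisfies the condition.
- t1 row (stu_id=8): no match.
- t1 row (stu_id=2): no match.
- t1 row (stu_id=5): no match.
- t1 row (stu_id=9): matches 2 t2 row(s) → 2 output row(s).
- t1 row (stu_id=NULL): no match.
- t1 row (stu_id=9): matches 2 t2 row(s) → 2 output row(s).
- t1 row (stu_id=9): matches 2 t2 row(s) → 2 output row(s).
- t1 row (stu_id=8): no match.
- t1 row (stu_id=8): no match.
- 4 row(s) from t2 found no t1 partner → padded with NULL.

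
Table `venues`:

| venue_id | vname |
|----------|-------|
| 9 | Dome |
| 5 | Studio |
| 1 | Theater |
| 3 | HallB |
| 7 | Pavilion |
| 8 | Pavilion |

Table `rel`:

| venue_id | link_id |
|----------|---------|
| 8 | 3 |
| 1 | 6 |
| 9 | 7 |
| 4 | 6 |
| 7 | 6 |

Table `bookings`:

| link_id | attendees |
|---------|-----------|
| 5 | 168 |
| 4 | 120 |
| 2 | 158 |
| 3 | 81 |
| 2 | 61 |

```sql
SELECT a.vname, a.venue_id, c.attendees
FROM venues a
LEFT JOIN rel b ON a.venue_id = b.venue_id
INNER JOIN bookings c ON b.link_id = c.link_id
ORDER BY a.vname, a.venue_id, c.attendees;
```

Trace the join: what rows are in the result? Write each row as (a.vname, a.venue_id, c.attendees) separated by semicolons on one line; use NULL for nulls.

(Pavilion, 8, 81)

Joins associate left-to-right: venues LEFT JOIN rel on venue_id gives 6 intermediate row(s).
Then INNER JOIN `bookings c` on link_id: keep only rows whose b.link_id appears in c.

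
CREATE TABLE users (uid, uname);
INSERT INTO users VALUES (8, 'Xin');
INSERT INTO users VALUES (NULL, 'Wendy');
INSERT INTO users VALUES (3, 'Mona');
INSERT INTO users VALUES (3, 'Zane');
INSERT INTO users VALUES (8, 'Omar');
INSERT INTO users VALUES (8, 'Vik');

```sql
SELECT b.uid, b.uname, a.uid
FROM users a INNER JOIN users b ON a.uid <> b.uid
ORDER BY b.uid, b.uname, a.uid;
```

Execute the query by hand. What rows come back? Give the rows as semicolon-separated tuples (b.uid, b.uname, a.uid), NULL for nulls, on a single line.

(3, Mona, 8); (3, Mona, 8); (3, Mona, 8); (3, Zane, 8); (3, Zane, 8); (3, Zane, 8); (8, Omar, 3); (8, Omar, 3); (8, Vik, 3); (8, Vik, 3); (8, Xin, 3); (8, Xin, 3)

INNER JOIN keeps only pairs where the ON condition holds.
Matching on a.uid <> b.uid. A NULL in a compared column never satisfies the condition.
Matched pairs: 12.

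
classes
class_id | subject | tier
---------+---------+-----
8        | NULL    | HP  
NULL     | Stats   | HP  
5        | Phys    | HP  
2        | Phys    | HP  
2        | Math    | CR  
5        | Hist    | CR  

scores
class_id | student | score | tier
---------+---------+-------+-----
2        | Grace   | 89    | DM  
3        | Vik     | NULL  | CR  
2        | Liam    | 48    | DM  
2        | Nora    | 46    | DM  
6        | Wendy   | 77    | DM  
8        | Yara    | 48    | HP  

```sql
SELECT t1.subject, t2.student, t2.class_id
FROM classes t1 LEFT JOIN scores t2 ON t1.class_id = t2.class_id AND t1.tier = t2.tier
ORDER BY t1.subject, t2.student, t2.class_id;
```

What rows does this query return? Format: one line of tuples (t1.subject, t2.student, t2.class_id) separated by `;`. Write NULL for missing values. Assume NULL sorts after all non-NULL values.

LEFT JOIN keeps every row from `classes`; unmatched rows get NULL for `scores`'s columns.
Matching on t1.class_id = t2.class_id AND t1.tier = t2.tier. A NULL in a compared column never satisfies the condition.
- t1 (class_id=8, tier=HP) pairs with 1 row(s) of t2.
- t1 (class_id=NULL, tier=HP) has no partner → padded with NULL.
- t1 (class_id=5, tier=HP) has no partner → padded with NULL.
- t1 (class_id=2, tier=HP) has no partner → padded with NULL.
- t1 (class_id=2, tier=CR) has no partner → padded with NULL.
- t1 (class_id=5, tier=CR) has no partner → padded with NULL.
After projecting and ordering:
t1.subject | t2.student | t2.class_id
Hist | NULL | NULL
Math | NULL | NULL
Phys | NULL | NULL
Phys | NULL | NULL
Stats | NULL | NULL
NULL | Yara | 8

(Hist, NULL, NULL); (Math, NULL, NULL); (Phys, NULL, NULL); (Phys, NULL, NULL); (Stats, NULL, NULL); (NULL, Yara, 8)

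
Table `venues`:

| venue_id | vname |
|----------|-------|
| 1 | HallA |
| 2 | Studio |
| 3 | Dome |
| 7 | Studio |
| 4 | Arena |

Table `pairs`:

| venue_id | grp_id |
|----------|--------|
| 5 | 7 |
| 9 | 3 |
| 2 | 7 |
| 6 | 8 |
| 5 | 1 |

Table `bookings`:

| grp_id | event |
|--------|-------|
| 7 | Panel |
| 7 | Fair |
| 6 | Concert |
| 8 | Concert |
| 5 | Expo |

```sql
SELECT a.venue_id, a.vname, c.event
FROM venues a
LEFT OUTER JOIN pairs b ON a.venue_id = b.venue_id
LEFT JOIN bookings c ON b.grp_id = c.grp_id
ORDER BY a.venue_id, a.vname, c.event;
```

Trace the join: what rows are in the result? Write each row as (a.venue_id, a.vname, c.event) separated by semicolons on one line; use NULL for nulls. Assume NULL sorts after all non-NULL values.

(1, HallA, NULL); (2, Studio, Fair); (2, Studio, Panel); (3, Dome, NULL); (4, Arena, NULL); (7, Studio, NULL)

Joins associate left-to-right: venues LEFT JOIN pairs on venue_id gives 5 intermediate row(s).
Then LEFT JOIN `bookings c` on grp_id: each of those 5 rows is kept; rows whose b.grp_id has no match in c get NULL for c's columns.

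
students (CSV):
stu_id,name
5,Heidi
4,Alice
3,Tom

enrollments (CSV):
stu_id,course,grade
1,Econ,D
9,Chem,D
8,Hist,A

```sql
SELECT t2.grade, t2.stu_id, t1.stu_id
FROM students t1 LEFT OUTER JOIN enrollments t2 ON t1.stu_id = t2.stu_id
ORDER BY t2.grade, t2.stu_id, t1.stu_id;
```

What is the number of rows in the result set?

3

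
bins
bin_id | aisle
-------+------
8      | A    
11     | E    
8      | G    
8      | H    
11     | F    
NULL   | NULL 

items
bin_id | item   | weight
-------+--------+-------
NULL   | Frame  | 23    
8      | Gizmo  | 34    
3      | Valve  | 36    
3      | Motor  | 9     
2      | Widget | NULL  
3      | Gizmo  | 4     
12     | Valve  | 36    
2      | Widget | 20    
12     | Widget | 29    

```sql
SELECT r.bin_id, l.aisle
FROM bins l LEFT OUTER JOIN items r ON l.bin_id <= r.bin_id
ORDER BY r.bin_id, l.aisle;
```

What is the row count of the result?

14

LEFT JOIN keeps every row from `bins`; unmatched rows get NULL for `items`'s columns.
Matching on l.bin_id <= r.bin_id. A NULL in a compared column never satisfies the condition.
- bin_id=8: 3 matching r row(s), so 3 row(s) emitted.
- bin_id=11: 2 matching r row(s), so 2 row(s) emitted.
- bin_id=8: 3 matching r row(s), so 3 row(s) emitted.
- bin_id=8: 3 matching r row(s), so 3 row(s) emitted.
- bin_id=11: 2 matching r row(s), so 2 row(s) emitted.
- bin_id=NULL: no r row matches, row kept with r columns NULL.
Total: 13 matched + 1 padded = 14 rows.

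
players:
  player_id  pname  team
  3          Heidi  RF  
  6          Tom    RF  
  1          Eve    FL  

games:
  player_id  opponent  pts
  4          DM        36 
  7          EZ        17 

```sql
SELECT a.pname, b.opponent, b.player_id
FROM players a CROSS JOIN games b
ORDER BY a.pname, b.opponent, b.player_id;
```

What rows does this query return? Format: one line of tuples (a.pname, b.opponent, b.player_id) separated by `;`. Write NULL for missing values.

(Eve, DM, 4); (Eve, EZ, 7); (Heidi, DM, 4); (Heidi, EZ, 7); (Tom, DM, 4); (Tom, EZ, 7)

CROSS JOIN pairs every row of `players` with every row of `games`: 3 × 2 = 6 rows.
After projecting and ordering:
a.pname | b.opponent | b.player_id
Eve | DM | 4
Eve | EZ | 7
Heidi | DM | 4
Heidi | EZ | 7
Tom | DM | 4
Tom | EZ | 7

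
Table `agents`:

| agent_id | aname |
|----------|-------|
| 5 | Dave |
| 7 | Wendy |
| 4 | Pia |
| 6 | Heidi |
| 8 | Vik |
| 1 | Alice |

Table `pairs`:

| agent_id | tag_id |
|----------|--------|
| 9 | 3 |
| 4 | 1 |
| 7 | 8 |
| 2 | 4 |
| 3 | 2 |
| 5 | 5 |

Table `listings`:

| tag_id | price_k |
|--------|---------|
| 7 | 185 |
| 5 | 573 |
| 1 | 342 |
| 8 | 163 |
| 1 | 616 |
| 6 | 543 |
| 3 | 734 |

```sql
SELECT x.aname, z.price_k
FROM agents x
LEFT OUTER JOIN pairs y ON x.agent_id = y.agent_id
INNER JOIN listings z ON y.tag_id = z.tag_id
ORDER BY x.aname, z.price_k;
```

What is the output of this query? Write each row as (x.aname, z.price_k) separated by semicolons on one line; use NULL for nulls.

(Dave, 573); (Pia, 342); (Pia, 616); (Wendy, 163)

Step 1 — x LEFT JOIN y on agent_id → 6 row(s).
Then INNER JOIN `listings z` on tag_id: keep only rows whose y.tag_id appears in z.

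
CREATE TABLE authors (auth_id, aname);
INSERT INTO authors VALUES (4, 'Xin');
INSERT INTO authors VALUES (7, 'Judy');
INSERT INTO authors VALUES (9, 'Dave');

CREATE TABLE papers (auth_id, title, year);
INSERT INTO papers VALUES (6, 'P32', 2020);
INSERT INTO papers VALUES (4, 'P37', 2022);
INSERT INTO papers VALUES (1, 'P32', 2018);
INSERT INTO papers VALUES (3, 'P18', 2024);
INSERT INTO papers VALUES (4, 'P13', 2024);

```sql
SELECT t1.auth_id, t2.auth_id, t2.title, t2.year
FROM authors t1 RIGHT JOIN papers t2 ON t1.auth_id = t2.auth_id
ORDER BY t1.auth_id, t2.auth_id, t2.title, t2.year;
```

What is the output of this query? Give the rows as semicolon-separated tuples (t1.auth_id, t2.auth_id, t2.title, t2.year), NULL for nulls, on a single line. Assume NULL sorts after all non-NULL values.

RIGHT JOIN keeps every row from `papers`; unmatched rows get NULL for `authors`'s columns.
Matching on t1.auth_id = t2.auth_id.
Matched pairs: 2; unmatched t2 rows kept: 3.

(4, 4, P13, 2024); (4, 4, P37, 2022); (NULL, 1, P32, 2018); (NULL, 3, P18, 2024); (NULL, 6, P32, 2020)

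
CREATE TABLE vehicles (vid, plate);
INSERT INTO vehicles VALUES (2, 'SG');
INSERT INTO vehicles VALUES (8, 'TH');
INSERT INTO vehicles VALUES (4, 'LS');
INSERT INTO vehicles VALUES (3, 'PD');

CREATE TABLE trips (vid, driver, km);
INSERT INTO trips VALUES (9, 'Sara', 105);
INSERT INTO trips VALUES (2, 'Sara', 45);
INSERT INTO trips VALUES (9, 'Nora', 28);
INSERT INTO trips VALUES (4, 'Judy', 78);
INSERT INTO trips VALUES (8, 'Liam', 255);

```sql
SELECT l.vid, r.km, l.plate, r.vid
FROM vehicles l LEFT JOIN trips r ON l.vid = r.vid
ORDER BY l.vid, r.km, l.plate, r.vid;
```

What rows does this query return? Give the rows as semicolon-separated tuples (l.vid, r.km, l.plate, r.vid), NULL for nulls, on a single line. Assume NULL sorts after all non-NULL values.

(2, 45, SG, 2); (3, NULL, PD, NULL); (4, 78, LS, 4); (8, 255, TH, 8)

LEFT JOIN keeps every row from `vehicles`; unmatched rows get NULL for `trips`'s columns.
Matching on l.vid = r.vid.
- l[0] vid=2 → 1 match(es) in r → 1 row(s).
- l[1] vid=8 → 1 match(es) in r → 1 row(s).
- l[2] vid=4 → 1 match(es) in r → 1 row(s).
- l[3] vid=3 → no match; kept with NULLs on the r side.
After projecting and ordering:
l.vid | r.km | l.plate | r.vid
2 | 45 | SG | 2
3 | NULL | PD | NULL
4 | 78 | LS | 4
8 | 255 | TH | 8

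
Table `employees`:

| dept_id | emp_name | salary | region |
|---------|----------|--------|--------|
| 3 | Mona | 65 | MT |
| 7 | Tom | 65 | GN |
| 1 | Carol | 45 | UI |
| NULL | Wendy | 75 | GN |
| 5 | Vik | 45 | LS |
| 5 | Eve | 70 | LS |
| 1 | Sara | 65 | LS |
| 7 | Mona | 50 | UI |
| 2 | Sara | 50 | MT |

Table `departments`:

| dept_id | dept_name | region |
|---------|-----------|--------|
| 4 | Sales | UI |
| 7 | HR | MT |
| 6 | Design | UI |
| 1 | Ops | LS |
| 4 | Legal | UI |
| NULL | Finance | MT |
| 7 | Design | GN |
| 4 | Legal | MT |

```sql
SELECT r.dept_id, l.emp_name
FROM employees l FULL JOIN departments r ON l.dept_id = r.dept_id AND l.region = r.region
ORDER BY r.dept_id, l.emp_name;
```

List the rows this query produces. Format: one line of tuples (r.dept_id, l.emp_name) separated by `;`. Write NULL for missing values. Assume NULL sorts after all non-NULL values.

(1, Sara); (4, NULL); (4, NULL); (4, NULL); (6, NULL); (7, Tom); (7, NULL); (NULL, Carol); (NULL, Eve); (NULL, Mona); (NULL, Mona); (NULL, Sara); (NULL, Vik); (NULL, Wendy); (NULL, NULL)

FULL OUTER JOIN keeps every row from both sides; unmatched rows get NULL for the other side's columns.
Matching on l.dept_id = r.dept_id AND l.region = r.region. A NULL in a compared column never satisfies the condition.
Matched pairs: 2; unmatched l rows kept: 7; unmatched r rows kept: 6.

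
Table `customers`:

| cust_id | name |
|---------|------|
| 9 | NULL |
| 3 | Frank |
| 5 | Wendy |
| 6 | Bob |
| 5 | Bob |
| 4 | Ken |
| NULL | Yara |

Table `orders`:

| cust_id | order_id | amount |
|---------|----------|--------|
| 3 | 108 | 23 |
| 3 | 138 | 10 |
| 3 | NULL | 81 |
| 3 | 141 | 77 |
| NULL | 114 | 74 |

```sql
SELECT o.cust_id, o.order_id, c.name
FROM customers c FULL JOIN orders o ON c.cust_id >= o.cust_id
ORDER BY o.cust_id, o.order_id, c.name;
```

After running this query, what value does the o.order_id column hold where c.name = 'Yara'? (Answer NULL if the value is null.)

NULL

FULL OUTER JOIN keeps every row from both sides; unmatched rows get NULL for the other side's columns.
Matching on c.cust_id >= o.cust_id. A NULL in a compared column never satisfies the condition.
Matched pairs: 24; unmatched c rows kept: 1; unmatched o rows kept: 1.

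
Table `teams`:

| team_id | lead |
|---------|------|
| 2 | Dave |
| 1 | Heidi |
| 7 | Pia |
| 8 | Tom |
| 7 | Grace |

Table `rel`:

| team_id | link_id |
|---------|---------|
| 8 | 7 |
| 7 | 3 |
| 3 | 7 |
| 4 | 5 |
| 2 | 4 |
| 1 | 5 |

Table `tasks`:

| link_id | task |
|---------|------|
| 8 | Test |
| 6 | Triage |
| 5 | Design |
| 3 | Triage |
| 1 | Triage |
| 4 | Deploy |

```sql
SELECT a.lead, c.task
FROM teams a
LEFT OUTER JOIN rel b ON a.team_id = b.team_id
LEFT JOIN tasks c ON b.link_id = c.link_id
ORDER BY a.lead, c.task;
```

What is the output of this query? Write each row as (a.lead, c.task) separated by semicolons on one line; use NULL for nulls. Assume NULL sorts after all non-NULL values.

(Dave, Deploy); (Grace, Triage); (Heidi, Design); (Pia, Triage); (Tom, NULL)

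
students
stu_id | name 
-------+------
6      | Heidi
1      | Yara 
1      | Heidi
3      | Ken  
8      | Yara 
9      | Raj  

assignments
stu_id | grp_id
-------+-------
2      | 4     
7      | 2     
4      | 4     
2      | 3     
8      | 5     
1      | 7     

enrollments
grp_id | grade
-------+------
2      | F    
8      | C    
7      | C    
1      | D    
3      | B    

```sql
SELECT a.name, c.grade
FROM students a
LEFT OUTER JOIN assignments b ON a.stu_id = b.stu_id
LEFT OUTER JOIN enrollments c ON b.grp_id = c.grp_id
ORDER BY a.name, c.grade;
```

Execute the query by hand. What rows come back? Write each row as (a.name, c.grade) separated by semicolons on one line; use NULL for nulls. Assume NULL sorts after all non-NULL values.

(Heidi, C); (Heidi, NULL); (Ken, NULL); (Raj, NULL); (Yara, C); (Yara, NULL)

Evaluate left to right. First `students a LEFT JOIN assignments b` on stu_id: 6 row(s).
Then LEFT JOIN `enrollments c` on grp_id: each of those 6 rows is kept; rows whose b.grp_id has no match in c get NULL for c's columns.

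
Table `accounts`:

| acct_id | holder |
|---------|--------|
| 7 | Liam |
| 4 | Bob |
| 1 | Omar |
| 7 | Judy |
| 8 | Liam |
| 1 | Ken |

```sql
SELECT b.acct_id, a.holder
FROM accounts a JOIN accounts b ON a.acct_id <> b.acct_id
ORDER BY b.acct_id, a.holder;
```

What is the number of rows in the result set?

26

INNER JOIN keeps only pairs where the ON condition holds.
Matching on a.acct_id <> b.acct_id.
- acct_id=7: 4 matching b row(s), so 4 row(s) emitted.
- acct_id=4: 5 matching b row(s), so 5 row(s) emitted.
- acct_id=1: 4 matching b row(s), so 4 row(s) emitted.
- acct_id=7: 4 matching b row(s), so 4 row(s) emitted.
- acct_id=8: 5 matching b row(s), so 5 row(s) emitted.
- acct_id=1: 4 matching b row(s), so 4 row(s) emitted.
Total: 26 rows.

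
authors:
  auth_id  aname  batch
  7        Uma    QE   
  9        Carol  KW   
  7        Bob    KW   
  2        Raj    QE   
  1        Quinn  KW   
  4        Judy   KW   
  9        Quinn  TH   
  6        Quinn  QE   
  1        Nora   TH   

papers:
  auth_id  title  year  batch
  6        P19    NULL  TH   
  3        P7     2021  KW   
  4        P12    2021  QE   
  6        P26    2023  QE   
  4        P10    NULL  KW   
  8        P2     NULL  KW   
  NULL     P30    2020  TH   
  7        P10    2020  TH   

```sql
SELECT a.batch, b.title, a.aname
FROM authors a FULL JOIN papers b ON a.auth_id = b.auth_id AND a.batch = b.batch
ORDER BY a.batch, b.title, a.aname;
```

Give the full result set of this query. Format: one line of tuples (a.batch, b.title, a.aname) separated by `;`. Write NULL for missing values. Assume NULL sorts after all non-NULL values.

(KW, P10, Judy); (KW, NULL, Bob); (KW, NULL, Carol); (KW, NULL, Quinn); (QE, P26, Quinn); (QE, NULL, Raj); (QE, NULL, Uma); (TH, NULL, Nora); (TH, NULL, Quinn); (NULL, P10, NULL); (NULL, P12, NULL); (NULL, P19, NULL); (NULL, P2, NULL); (NULL, P30, NULL); (NULL, P7, NULL)

FULL OUTER JOIN keeps every row from both sides; unmatched rows get NULL for the other side's columns.
Matching on a.auth_id = b.auth_id AND a.batch = b.batch. A NULL in a compared column never satisfies the condition.
- a (auth_id=7, batch=QE) has no partner → padded with NULL.
- a (auth_id=9, batch=KW) has no partner → padded with NULL.
- a (auth_id=7, batch=KW) has no partner → padded with NULL.
- a (auth_id=2, batch=QE) has no partner → padded with NULL.
- a (auth_id=1, batch=KW) has no partner → padded with NULL.
- a (auth_id=4, batch=KW) pairs with 1 row(s) of b.
- a (auth_id=9, batch=TH) has no partner → padded with NULL.
- a (auth_id=6, batch=QE) pairs with 1 row(s) of b.
- a (auth_id=1, batch=TH) has no partner → padded with NULL.
- plus 6 unmatched b row(s), each kept with NULL a columns.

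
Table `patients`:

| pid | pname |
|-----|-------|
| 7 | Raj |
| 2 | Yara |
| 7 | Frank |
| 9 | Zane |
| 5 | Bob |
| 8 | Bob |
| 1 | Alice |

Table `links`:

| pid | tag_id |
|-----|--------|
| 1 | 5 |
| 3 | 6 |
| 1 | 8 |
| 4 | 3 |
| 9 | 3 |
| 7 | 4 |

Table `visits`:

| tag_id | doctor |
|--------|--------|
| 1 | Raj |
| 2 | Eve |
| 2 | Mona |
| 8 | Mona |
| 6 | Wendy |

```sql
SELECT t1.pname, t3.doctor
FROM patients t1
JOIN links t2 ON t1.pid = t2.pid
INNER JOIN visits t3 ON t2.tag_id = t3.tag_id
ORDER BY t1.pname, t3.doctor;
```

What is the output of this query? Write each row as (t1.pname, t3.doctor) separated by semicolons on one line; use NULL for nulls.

Evaluate left to right. First `patients t1 INNER JOIN links t2` on pid: 5 row(s).
Then INNER JOIN `visits t3` on tag_id: keep only rows whose t2.tag_id appears in t3.

(Alice, Mona)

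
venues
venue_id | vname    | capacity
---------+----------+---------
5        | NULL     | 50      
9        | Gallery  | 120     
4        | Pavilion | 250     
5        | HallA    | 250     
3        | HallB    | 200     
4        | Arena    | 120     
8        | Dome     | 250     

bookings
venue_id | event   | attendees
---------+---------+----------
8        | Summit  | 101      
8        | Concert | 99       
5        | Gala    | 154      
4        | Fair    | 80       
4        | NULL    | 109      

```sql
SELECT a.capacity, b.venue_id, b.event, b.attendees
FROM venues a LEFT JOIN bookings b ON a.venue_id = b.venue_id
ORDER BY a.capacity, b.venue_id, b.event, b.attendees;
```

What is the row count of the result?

10

LEFT JOIN keeps every row from `venues`; unmatched rows get NULL for `bookings`'s columns.
Matching on a.venue_id = b.venue_id.
- a[0] venue_id=5 → 1 match(es) in b → 1 row(s).
- a[1] venue_id=9 → no match; kept with NULLs on the b side.
- a[2] venue_id=4 → 2 match(es) in b → 2 row(s).
- a[3] venue_id=5 → 1 match(es) in b → 1 row(s).
- a[4] venue_id=3 → no match; kept with NULLs on the b side.
- a[5] venue_id=4 → 2 match(es) in b → 2 row(s).
- a[6] venue_id=8 → 2 match(es) in b → 2 row(s).
Total: 8 matched + 2 padded = 10 rows.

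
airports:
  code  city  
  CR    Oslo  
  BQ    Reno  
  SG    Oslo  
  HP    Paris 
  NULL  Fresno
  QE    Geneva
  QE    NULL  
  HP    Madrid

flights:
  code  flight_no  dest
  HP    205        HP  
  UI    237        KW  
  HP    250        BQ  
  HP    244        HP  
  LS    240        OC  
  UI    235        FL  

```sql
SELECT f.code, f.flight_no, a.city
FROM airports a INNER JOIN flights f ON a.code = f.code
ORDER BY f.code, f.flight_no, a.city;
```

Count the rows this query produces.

6

INNER JOIN keeps only pairs where the ON condition holds.
Matching on a.code = f.code. A NULL in a compared column never satisfies the condition.
- a row (code=CR): no match → dropped.
- a row (code=BQ): no match → dropped.
- a row (code=SG): no match → dropped.
- a row (code=HP): matches 3 f row(s) → 3 output row(s).
- a row (code=NULL): no match → dropped.
- a row (code=QE): no match → dropped.
- a row (code=QE): no match → dropped.
- a row (code=HP): matches 3 f row(s) → 3 output row(s).
Total: 6 rows.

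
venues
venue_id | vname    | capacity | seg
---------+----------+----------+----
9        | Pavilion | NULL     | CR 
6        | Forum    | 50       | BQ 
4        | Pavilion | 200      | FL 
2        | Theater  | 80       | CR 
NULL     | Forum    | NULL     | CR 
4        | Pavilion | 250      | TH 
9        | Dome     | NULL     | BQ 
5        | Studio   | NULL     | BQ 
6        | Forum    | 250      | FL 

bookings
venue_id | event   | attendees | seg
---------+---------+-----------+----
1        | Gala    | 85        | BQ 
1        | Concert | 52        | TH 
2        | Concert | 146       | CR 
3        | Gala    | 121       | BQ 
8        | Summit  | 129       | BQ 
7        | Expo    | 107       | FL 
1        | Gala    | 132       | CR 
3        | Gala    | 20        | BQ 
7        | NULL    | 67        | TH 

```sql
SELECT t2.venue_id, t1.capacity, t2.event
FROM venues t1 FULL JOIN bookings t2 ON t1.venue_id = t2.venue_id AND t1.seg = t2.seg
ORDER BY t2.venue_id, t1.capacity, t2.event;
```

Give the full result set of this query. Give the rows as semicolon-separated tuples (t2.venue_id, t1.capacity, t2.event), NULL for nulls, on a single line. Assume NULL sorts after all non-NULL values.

(1, NULL, Concert); (1, NULL, Gala); (1, NULL, Gala); (2, 80, Concert); (3, NULL, Gala); (3, NULL, Gala); (7, NULL, Expo); (7, NULL, NULL); (8, NULL, Summit); (NULL, 50, NULL); (NULL, 200, NULL); (NULL, 250, NULL); (NULL, 250, NULL); (NULL, NULL, NULL); (NULL, NULL, NULL); (NULL, NULL, NULL); (NULL, NULL, NULL)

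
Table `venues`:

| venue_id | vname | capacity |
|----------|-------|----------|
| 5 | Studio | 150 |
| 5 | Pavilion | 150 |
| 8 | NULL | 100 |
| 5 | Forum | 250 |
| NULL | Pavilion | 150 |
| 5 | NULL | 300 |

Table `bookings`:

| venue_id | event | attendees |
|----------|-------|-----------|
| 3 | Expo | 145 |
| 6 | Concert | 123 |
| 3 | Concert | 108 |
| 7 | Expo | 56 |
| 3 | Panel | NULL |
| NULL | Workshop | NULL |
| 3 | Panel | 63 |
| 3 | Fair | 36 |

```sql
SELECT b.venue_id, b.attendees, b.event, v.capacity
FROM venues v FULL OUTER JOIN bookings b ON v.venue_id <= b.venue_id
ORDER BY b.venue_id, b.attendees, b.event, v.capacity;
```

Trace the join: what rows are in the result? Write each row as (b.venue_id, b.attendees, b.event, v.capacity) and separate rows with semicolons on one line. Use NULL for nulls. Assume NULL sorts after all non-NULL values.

FULL OUTER JOIN keeps every row from both sides; unmatched rows get NULL for the other side's columns.
Matching on v.venue_id <= b.venue_id. A NULL in a compared column never satisfies the condition.
- v row (venue_id=5): matches 2 b row(s) → 2 output row(s).
- v row (venue_id=5): matches 2 b row(s) → 2 output row(s).
- v row (venue_id=8): no match → kept, b columns NULL.
- v row (venue_id=5): matches 2 b row(s) → 2 output row(s).
- v row (venue_id=NULL): no match → kept, b columns NULL.
- v row (venue_id=5): matches 2 b row(s) → 2 output row(s).
- 6 b row(s) had no v match → kept, v columns NULL.

(3, 36, Fair, NULL); (3, 63, Panel, NULL); (3, 108, Concert, NULL); (3, 145, Expo, NULL); (3, NULL, Panel, NULL); (6, 123, Concert, 150); (6, 123, Concert, 150); (6, 123, Concert, 250); (6, 123, Concert, 300); (7, 56, Expo, 150); (7, 56, Expo, 150); (7, 56, Expo, 250); (7, 56, Expo, 300); (NULL, NULL, Workshop, NULL); (NULL, NULL, NULL, 100); (NULL, NULL, NULL, 150)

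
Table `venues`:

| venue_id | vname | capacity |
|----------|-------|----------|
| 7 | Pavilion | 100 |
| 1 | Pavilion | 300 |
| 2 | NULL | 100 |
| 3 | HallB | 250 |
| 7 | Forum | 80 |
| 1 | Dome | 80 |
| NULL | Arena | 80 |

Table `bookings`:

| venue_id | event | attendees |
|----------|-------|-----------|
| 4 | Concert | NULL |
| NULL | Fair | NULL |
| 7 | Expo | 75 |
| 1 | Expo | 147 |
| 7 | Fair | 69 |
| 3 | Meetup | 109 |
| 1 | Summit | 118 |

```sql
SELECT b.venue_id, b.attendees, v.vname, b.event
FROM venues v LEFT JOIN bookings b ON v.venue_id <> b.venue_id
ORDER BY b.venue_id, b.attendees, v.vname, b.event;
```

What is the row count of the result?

28

LEFT JOIN keeps every row from `venues`; unmatched rows get NULL for `bookings`'s columns.
Matching on v.venue_id <> b.venue_id. A NULL in a compared column never satisfies the condition.
Matched pairs: 27; unmatched v rows kept: 1.
Total: 27 matched + 1 padded = 28 rows.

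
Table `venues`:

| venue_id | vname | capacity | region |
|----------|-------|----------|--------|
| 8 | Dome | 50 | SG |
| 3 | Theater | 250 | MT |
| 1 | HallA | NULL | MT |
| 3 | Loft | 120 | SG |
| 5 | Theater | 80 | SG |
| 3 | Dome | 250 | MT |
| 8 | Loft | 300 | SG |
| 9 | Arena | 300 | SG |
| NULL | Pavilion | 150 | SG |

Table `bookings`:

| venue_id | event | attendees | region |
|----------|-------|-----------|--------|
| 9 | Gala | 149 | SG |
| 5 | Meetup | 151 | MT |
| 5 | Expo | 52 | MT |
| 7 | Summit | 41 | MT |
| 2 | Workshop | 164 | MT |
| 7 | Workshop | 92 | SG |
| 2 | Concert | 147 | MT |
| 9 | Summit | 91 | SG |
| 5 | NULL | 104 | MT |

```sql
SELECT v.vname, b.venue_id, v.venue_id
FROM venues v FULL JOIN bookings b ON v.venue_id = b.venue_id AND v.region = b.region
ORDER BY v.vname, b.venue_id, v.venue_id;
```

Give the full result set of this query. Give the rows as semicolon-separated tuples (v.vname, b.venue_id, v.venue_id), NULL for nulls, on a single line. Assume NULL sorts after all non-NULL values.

(Arena, 9, 9); (Arena, 9, 9); (Dome, NULL, 3); (Dome, NULL, 8); (HallA, NULL, 1); (Loft, NULL, 3); (Loft, NULL, 8); (Pavilion, NULL, NULL); (Theater, NULL, 3); (Theater, NULL, 5); (NULL, 2, NULL); (NULL, 2, NULL); (NULL, 5, NULL); (NULL, 5, NULL); (NULL, 5, NULL); (NULL, 7, NULL); (NULL, 7, NULL)

FULL OUTER JOIN keeps every row from both sides; unmatched rows get NULL for the other side's columns.
Matching on v.venue_id = b.venue_id AND v.region = b.region. A NULL in a compared column never satisfies the condition.
Matched pairs: 2; unmatched v rows kept: 8; unmatched b rows kept: 7.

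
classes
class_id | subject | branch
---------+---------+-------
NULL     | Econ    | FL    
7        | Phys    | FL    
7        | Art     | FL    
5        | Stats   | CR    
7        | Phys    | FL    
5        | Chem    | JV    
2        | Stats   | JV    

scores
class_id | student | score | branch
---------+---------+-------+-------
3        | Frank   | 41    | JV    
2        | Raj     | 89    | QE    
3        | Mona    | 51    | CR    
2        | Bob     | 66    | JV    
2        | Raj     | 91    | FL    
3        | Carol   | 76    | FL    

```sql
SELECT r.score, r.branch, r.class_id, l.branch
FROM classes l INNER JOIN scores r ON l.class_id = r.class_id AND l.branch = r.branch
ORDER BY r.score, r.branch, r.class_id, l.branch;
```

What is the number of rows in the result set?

1

INNER JOIN keeps only pairs where the ON condition holds.
Matching on l.class_id = r.class_id AND l.branch = r.branch. A NULL in a compared column never satisfies the condition.
- l[0] class_id=NULL, branch=FL → no match; dropped.
- l[1] class_id=7, branch=FL → no match; dropped.
- l[2] class_id=7, branch=FL → no match; dropped.
- l[3] class_id=5, branch=CR → no match; dropped.
- l[4] class_id=7, branch=FL → no match; dropped.
- l[5] class_id=5, branch=JV → no match; dropped.
- l[6] class_id=2, branch=JV → 1 match(es) in r → 1 row(s).
Total: 1 rows.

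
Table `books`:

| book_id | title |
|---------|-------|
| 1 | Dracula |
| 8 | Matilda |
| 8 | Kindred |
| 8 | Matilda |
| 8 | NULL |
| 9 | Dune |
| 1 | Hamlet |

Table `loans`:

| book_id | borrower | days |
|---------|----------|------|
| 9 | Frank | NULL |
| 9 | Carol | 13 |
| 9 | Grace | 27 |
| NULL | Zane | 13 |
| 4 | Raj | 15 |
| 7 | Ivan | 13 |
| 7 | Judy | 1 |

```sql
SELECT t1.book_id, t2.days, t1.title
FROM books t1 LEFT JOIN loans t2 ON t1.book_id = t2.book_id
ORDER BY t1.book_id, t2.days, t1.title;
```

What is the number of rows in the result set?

9

LEFT JOIN keeps every row from `books`; unmatched rows get NULL for `loans`'s columns.
Matching on t1.book_id = t2.book_id. A NULL in a compared column never satisfies the condition.
Matched pairs: 3; unmatched t1 rows kept: 6.
Total: 3 matched + 6 padded = 9 rows.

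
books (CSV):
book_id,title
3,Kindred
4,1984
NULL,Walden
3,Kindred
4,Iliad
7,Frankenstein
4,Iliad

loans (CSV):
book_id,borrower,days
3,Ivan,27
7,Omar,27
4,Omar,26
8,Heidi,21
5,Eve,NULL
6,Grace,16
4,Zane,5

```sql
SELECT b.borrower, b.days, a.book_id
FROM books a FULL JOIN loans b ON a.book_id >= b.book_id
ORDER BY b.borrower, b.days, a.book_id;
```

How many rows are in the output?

19

FULL OUTER JOIN keeps every row from both sides; unmatched rows get NULL for the other side's columns.
Matching on a.book_id >= b.book_id. A NULL in a compared column never satisfies the condition.
- a[0] book_id=3 → 1 match(es) in b → 1 row(s).
- a[1] book_id=4 → 3 match(es) in b → 3 row(s).
- a[2] book_id=NULL → no match; kept with NULLs on the b side.
- a[3] book_id=3 → 1 match(es) in b → 1 row(s).
- a[4] book_id=4 → 3 match(es) in b → 3 row(s).
- a[5] book_id=7 → 6 match(es) in b → 6 row(s).
- a[6] book_id=4 → 3 match(es) in b → 3 row(s).
- 1 b row(s) had no a match → kept, a columns NULL.
Total: 17 matched + 2 padded = 19 rows.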